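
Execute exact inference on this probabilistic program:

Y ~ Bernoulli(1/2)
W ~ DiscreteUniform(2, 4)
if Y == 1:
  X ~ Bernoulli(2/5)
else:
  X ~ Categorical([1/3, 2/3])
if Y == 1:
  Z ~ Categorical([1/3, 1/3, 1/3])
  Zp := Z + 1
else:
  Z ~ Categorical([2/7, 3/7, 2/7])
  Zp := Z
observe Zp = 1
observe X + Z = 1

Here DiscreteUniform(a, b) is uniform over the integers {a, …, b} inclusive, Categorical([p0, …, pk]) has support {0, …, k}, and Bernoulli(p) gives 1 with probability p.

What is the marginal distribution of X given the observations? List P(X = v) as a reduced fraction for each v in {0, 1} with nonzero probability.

Enumerate traces; 6 have nonzero weight after conditioning:
  (Y=0, W=2, X=0, Z=1) weight 1/42
  (Y=0, W=3, X=0, Z=1) weight 1/42
  (Y=0, W=4, X=0, Z=1) weight 1/42
  (Y=1, W=2, X=1, Z=0) weight 1/45
  (Y=1, W=3, X=1, Z=0) weight 1/45
  (Y=1, W=4, X=1, Z=0) weight 1/45
Group by X:
  weight(X=0) = 1/14
  weight(X=1) = 1/15
Total weight = 1/14 + 1/15 = 29/210
P(X=0 | obs) = 1/14 / 29/210 = 15/29
P(X=1 | obs) = 1/15 / 29/210 = 14/29

P(X=0) = 15/29, P(X=1) = 14/29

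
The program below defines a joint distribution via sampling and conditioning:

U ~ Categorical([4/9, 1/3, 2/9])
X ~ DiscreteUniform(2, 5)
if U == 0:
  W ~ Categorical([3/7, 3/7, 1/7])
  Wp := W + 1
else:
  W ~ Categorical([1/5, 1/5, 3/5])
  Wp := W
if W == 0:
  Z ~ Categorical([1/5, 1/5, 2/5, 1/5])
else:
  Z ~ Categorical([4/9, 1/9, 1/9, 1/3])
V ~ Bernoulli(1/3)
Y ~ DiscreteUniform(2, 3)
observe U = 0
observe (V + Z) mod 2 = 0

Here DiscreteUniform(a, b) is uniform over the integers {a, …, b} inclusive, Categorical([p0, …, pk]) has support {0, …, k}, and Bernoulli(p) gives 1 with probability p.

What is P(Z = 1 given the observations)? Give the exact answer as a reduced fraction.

Enumerate traces; 96 have nonzero weight after conditioning:
  (U=0, X=2, W=0, Z=0, V=0, Y=2) weight 1/315
  (U=0, X=2, W=0, Z=0, V=0, Y=3) weight 1/315
  (U=0, X=2, W=0, Z=1, V=1, Y=2) weight 1/630
  (U=0, X=2, W=0, Z=1, V=1, Y=3) weight 1/630
  (U=0, X=2, W=0, Z=2, V=0, Y=2) weight 2/315
  (U=0, X=2, W=0, Z=2, V=0, Y=3) weight 2/315
  (U=0, X=2, W=0, Z=3, V=1, Y=2) weight 1/630
  (U=0, X=2, W=0, Z=3, V=1, Y=3) weight 1/630
  … 88 more
Group by Z:
  weight(Z=0) = 856/8505
  weight(Z=1) = 188/8505
  weight(Z=2) = 592/8505
  weight(Z=3) = 116/2835
Total weight = 856/8505 + 188/8505 + 592/8505 + 116/2835 = 1984/8505
P(Z=0 | obs) = 856/8505 / 1984/8505 = 107/248
P(Z=1 | obs) = 188/8505 / 1984/8505 = 47/496
P(Z=2 | obs) = 592/8505 / 1984/8505 = 37/124
P(Z=3 | obs) = 116/2835 / 1984/8505 = 87/496

P(Z = 1 | obs) = 47/496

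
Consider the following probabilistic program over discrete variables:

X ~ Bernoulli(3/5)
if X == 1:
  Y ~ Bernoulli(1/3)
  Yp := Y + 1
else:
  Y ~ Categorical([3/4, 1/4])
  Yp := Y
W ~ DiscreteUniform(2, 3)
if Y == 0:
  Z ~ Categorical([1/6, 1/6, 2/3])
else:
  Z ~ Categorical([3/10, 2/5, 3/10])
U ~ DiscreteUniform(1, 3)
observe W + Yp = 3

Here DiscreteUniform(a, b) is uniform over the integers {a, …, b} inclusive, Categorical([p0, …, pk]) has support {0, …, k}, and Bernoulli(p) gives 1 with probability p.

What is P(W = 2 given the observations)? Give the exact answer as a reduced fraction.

P(W = 2 | obs) = 5/8

Enumerate traces; 27 have nonzero weight after conditioning:
  (X=0, Y=0, W=3, Z=0, U=1) weight 1/120
  (X=0, Y=0, W=3, Z=0, U=2) weight 1/120
  (X=0, Y=0, W=3, Z=0, U=3) weight 1/120
  (X=0, Y=0, W=3, Z=1, U=1) weight 1/120
  (X=0, Y=0, W=3, Z=1, U=2) weight 1/120
  (X=0, Y=0, W=3, Z=1, U=3) weight 1/120
  (X=0, Y=0, W=3, Z=2, U=1) weight 1/30
  (X=0, Y=0, W=3, Z=2, U=2) weight 1/30
  (X=0, Y=1, W=2, Z=0, U=1) weight 1/200
  … 18 more
Group by W:
  weight(W=2) = 1/4
  weight(W=3) = 3/20
Total weight = 1/4 + 3/20 = 2/5
P(W=2 | obs) = 1/4 / 2/5 = 5/8
P(W=3 | obs) = 3/20 / 2/5 = 3/8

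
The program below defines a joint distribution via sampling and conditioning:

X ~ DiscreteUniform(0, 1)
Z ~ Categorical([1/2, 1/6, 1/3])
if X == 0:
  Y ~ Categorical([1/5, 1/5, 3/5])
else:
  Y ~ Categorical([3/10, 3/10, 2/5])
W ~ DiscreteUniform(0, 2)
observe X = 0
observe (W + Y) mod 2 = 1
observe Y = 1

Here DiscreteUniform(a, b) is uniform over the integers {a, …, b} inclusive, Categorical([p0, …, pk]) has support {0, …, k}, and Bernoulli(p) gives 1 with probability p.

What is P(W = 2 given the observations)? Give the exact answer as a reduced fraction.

P(W = 2 | obs) = 1/2

Enumerate traces; 6 have nonzero weight after conditioning:
  (X=0, Z=0, Y=1, W=0) weight 1/60
  (X=0, Z=0, Y=1, W=2) weight 1/60
  (X=0, Z=1, Y=1, W=0) weight 1/180
  (X=0, Z=1, Y=1, W=2) weight 1/180
  (X=0, Z=2, Y=1, W=0) weight 1/90
  (X=0, Z=2, Y=1, W=2) weight 1/90
Group by W:
  weight(W=0) = 1/30
  weight(W=2) = 1/30
Total weight = 1/30 + 1/30 = 1/15
P(W=0 | obs) = 1/30 / 1/15 = 1/2
P(W=2 | obs) = 1/30 / 1/15 = 1/2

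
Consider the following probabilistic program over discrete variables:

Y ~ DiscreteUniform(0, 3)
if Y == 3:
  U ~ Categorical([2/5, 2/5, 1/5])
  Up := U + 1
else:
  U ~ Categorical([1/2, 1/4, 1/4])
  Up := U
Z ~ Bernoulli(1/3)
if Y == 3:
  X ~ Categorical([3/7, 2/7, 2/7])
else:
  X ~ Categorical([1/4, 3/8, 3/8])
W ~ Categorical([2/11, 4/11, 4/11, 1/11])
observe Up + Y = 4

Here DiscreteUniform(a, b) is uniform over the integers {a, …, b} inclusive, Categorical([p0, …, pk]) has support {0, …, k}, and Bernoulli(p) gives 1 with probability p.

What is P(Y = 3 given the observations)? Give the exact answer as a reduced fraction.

Enumerate traces; 48 have nonzero weight after conditioning:
  (Y=2, U=2, Z=0, X=0, W=0) weight 1/528
  (Y=2, U=2, Z=0, X=0, W=1) weight 1/264
  (Y=2, U=2, Z=0, X=0, W=2) weight 1/264
  (Y=2, U=2, Z=0, X=0, W=3) weight 1/1056
  (Y=2, U=2, Z=0, X=1, W=0) weight 1/352
  (Y=2, U=2, Z=0, X=1, W=1) weight 1/176
  (Y=2, U=2, Z=0, X=1, W=2) weight 1/176
  (Y=2, U=2, Z=0, X=1, W=3) weight 1/704
  (Y=3, U=0, Z=0, X=0, W=0) weight 2/385
  … 39 more
Group by Y:
  weight(Y=2) = 1/16
  weight(Y=3) = 1/10
Total weight = 1/16 + 1/10 = 13/80
P(Y=2 | obs) = 1/16 / 13/80 = 5/13
P(Y=3 | obs) = 1/10 / 13/80 = 8/13

P(Y = 3 | obs) = 8/13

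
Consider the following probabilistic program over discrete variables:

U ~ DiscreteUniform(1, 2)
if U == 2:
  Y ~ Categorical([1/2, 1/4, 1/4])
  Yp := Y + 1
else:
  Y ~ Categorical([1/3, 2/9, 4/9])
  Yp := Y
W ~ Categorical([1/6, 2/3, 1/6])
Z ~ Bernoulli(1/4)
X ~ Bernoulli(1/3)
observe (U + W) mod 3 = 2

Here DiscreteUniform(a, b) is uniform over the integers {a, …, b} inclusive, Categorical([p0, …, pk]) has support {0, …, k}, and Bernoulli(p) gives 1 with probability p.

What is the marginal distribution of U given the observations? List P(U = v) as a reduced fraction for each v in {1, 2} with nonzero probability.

P(U=1) = 4/5, P(U=2) = 1/5

Enumerate traces; 24 have nonzero weight after conditioning:
  (U=1, Y=0, W=1, Z=0, X=0) weight 1/18
  (U=1, Y=0, W=1, Z=0, X=1) weight 1/36
  (U=1, Y=0, W=1, Z=1, X=0) weight 1/54
  (U=1, Y=0, W=1, Z=1, X=1) weight 1/108
  (U=1, Y=1, W=1, Z=0, X=0) weight 1/27
  (U=1, Y=1, W=1, Z=0, X=1) weight 1/54
  (U=1, Y=1, W=1, Z=1, X=0) weight 1/81
  (U=1, Y=1, W=1, Z=1, X=1) weight 1/162
  (U=2, Y=0, W=0, Z=0, X=0) weight 1/48
  … 15 more
Group by U:
  weight(U=1) = 1/3
  weight(U=2) = 1/12
Total weight = 1/3 + 1/12 = 5/12
P(U=1 | obs) = 1/3 / 5/12 = 4/5
P(U=2 | obs) = 1/12 / 5/12 = 1/5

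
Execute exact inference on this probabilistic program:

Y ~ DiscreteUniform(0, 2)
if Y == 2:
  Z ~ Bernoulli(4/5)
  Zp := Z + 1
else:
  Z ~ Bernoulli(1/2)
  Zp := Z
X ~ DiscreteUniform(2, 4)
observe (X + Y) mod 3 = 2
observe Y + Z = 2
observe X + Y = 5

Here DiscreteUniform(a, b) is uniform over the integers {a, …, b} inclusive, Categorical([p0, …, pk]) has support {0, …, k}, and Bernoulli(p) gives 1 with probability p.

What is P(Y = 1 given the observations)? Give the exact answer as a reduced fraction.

P(Y = 1 | obs) = 5/7

Enumerate traces; 2 have nonzero weight after conditioning:
  (Y=1, Z=1, X=4) weight 1/18
  (Y=2, Z=0, X=3) weight 1/45
Group by Y:
  weight(Y=1) = 1/18
  weight(Y=2) = 1/45
Total weight = 1/18 + 1/45 = 7/90
P(Y=1 | obs) = 1/18 / 7/90 = 5/7
P(Y=2 | obs) = 1/45 / 7/90 = 2/7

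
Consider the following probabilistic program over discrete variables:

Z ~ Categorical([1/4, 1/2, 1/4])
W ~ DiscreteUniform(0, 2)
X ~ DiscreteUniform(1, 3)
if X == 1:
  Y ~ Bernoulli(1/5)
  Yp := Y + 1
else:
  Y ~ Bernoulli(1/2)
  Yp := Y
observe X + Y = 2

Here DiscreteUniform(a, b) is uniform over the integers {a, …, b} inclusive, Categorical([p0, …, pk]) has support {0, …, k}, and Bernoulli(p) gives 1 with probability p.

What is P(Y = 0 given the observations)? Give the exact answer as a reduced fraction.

Enumerate traces; 18 have nonzero weight after conditioning:
  (Z=0, W=0, X=1, Y=1) weight 1/180
  (Z=0, W=0, X=2, Y=0) weight 1/72
  (Z=0, W=1, X=1, Y=1) weight 1/180
  (Z=0, W=1, X=2, Y=0) weight 1/72
  (Z=0, W=2, X=1, Y=1) weight 1/180
  (Z=0, W=2, X=2, Y=0) weight 1/72
  (Z=1, W=0, X=1, Y=1) weight 1/90
  (Z=1, W=0, X=2, Y=0) weight 1/36
  … 10 more
Group by Y:
  weight(Y=0) = 1/6
  weight(Y=1) = 1/15
Total weight = 1/6 + 1/15 = 7/30
P(Y=0 | obs) = 1/6 / 7/30 = 5/7
P(Y=1 | obs) = 1/15 / 7/30 = 2/7

P(Y = 0 | obs) = 5/7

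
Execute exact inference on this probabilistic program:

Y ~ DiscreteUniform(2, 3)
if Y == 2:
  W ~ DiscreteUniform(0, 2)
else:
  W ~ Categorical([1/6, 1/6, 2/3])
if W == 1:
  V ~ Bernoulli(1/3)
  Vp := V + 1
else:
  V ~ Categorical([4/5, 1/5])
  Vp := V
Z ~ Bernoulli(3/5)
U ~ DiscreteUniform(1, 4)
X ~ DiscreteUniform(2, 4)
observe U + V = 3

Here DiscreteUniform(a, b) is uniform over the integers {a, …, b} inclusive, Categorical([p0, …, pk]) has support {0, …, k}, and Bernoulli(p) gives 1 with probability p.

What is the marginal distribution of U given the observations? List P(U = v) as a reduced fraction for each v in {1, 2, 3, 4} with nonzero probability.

Enumerate traces; 72 have nonzero weight after conditioning:
  (Y=2, W=0, V=0, Z=0, U=3, X=2) weight 1/225
  (Y=2, W=0, V=0, Z=0, U=3, X=3) weight 1/225
  (Y=2, W=0, V=0, Z=0, U=3, X=4) weight 1/225
  (Y=2, W=0, V=0, Z=1, U=3, X=2) weight 1/150
  (Y=2, W=0, V=0, Z=1, U=3, X=3) weight 1/150
  (Y=2, W=0, V=0, Z=1, U=3, X=4) weight 1/150
  (Y=2, W=0, V=1, Z=0, U=2, X=2) weight 1/900
  (Y=2, W=0, V=1, Z=0, U=2, X=3) weight 1/900
  … 64 more
Group by U:
  weight(U=2) = 7/120
  weight(U=3) = 23/120
Total weight = 7/120 + 23/120 = 1/4
P(U=2 | obs) = 7/120 / 1/4 = 7/30
P(U=3 | obs) = 23/120 / 1/4 = 23/30

P(U=2) = 7/30, P(U=3) = 23/30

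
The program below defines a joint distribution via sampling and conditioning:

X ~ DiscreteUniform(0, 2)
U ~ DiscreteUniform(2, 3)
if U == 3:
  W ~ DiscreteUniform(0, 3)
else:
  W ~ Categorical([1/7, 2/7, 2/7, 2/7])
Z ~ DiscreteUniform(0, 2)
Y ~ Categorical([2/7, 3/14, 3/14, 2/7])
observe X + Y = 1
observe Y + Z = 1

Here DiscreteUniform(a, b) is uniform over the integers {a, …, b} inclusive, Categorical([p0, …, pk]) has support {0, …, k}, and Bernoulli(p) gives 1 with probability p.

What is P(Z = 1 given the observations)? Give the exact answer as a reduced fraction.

P(Z = 1 | obs) = 4/7

Enumerate traces; 16 have nonzero weight after conditioning:
  (X=0, U=2, W=0, Z=0, Y=1) weight 1/588
  (X=0, U=2, W=1, Z=0, Y=1) weight 1/294
  (X=0, U=2, W=2, Z=0, Y=1) weight 1/294
  (X=0, U=2, W=3, Z=0, Y=1) weight 1/294
  (X=0, U=3, W=0, Z=0, Y=1) weight 1/336
  (X=0, U=3, W=1, Z=0, Y=1) weight 1/336
  (X=0, U=3, W=2, Z=0, Y=1) weight 1/336
  (X=0, U=3, W=3, Z=0, Y=1) weight 1/336
  (X=1, U=2, W=0, Z=1, Y=0) weight 1/441
  … 7 more
Group by Z:
  weight(Z=0) = 1/42
  weight(Z=1) = 2/63
Total weight = 1/42 + 2/63 = 1/18
P(Z=0 | obs) = 1/42 / 1/18 = 3/7
P(Z=1 | obs) = 2/63 / 1/18 = 4/7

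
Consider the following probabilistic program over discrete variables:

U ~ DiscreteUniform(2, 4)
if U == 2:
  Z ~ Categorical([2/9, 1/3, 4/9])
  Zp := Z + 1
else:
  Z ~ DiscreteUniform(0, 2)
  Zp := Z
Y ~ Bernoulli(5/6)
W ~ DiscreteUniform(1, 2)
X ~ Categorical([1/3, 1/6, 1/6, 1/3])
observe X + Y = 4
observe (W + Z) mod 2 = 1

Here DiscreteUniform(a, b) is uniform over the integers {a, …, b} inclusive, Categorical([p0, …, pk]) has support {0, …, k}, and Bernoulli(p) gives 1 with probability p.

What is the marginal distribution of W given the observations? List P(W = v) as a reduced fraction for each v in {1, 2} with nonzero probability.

P(W=1) = 2/3, P(W=2) = 1/3

Enumerate traces; 9 have nonzero weight after conditioning:
  (U=2, Z=0, Y=1, W=1, X=3) weight 5/486
  (U=2, Z=1, Y=1, W=2, X=3) weight 5/324
  (U=2, Z=2, Y=1, W=1, X=3) weight 5/243
  (U=3, Z=0, Y=1, W=1, X=3) weight 5/324
  (U=3, Z=1, Y=1, W=2, X=3) weight 5/324
  (U=3, Z=2, Y=1, W=1, X=3) weight 5/324
  (U=4, Z=0, Y=1, W=1, X=3) weight 5/324
  (U=4, Z=1, Y=1, W=2, X=3) weight 5/324
  … 1 more
Group by W:
  weight(W=1) = 5/54
  weight(W=2) = 5/108
Total weight = 5/54 + 5/108 = 5/36
P(W=1 | obs) = 5/54 / 5/36 = 2/3
P(W=2 | obs) = 5/108 / 5/36 = 1/3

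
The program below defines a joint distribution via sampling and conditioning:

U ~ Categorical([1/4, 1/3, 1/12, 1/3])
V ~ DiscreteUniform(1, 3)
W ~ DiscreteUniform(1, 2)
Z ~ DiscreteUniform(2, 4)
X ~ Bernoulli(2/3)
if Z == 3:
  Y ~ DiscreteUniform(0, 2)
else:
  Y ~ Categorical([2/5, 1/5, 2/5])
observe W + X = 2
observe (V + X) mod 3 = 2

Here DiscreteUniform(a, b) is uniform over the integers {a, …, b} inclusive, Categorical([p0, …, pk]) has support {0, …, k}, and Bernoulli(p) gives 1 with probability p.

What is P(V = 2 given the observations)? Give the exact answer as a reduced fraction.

P(V = 2 | obs) = 1/3

Enumerate traces; 72 have nonzero weight after conditioning:
  (U=0, V=1, W=1, Z=2, X=1, Y=0) weight 1/270
  (U=0, V=1, W=1, Z=2, X=1, Y=1) weight 1/540
  (U=0, V=1, W=1, Z=2, X=1, Y=2) weight 1/270
  (U=0, V=1, W=1, Z=3, X=1, Y=0) weight 1/324
  (U=0, V=1, W=1, Z=3, X=1, Y=1) weight 1/324
  (U=0, V=1, W=1, Z=3, X=1, Y=2) weight 1/324
  (U=0, V=1, W=1, Z=4, X=1, Y=0) weight 1/270
  (U=0, V=1, W=1, Z=4, X=1, Y=1) weight 1/540
  (U=0, V=2, W=2, Z=2, X=0, Y=0) weight 1/540
  … 63 more
Group by V:
  weight(V=1) = 1/9
  weight(V=2) = 1/18
Total weight = 1/9 + 1/18 = 1/6
P(V=1 | obs) = 1/9 / 1/6 = 2/3
P(V=2 | obs) = 1/18 / 1/6 = 1/3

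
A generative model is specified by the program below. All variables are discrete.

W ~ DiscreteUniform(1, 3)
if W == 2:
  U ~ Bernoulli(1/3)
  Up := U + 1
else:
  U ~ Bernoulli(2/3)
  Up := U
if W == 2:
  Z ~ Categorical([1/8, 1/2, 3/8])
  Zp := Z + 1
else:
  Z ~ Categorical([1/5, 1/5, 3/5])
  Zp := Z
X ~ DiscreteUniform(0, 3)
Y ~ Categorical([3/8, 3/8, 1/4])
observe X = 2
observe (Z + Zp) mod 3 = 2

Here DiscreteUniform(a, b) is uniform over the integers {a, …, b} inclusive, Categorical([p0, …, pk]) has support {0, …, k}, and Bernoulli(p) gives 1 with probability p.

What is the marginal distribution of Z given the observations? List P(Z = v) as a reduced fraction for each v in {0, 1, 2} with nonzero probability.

Enumerate traces; 18 have nonzero weight after conditioning:
  (W=1, U=0, Z=1, X=2, Y=0) weight 1/480
  (W=1, U=0, Z=1, X=2, Y=1) weight 1/480
  (W=1, U=0, Z=1, X=2, Y=2) weight 1/720
  (W=1, U=1, Z=1, X=2, Y=0) weight 1/240
  (W=1, U=1, Z=1, X=2, Y=1) weight 1/240
  (W=1, U=1, Z=1, X=2, Y=2) weight 1/360
  (W=2, U=0, Z=2, X=2, Y=0) weight 1/128
  (W=2, U=0, Z=2, X=2, Y=1) weight 1/128
  … 10 more
Group by Z:
  weight(Z=1) = 1/30
  weight(Z=2) = 1/32
Total weight = 1/30 + 1/32 = 31/480
P(Z=1 | obs) = 1/30 / 31/480 = 16/31
P(Z=2 | obs) = 1/32 / 31/480 = 15/31

P(Z=1) = 16/31, P(Z=2) = 15/31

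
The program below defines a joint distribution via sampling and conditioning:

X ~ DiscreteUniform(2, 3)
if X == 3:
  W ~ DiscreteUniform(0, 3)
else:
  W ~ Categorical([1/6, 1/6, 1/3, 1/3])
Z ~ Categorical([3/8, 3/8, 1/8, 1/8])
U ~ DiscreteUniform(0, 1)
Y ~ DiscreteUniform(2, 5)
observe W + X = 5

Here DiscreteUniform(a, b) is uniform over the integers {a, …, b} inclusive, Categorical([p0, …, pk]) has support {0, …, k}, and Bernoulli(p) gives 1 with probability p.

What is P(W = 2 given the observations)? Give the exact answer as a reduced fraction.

P(W = 2 | obs) = 3/7

Enumerate traces; 64 have nonzero weight after conditioning:
  (X=2, W=3, Z=0, U=0, Y=2) weight 1/128
  (X=2, W=3, Z=0, U=0, Y=3) weight 1/128
  (X=2, W=3, Z=0, U=0, Y=4) weight 1/128
  (X=2, W=3, Z=0, U=0, Y=5) weight 1/128
  (X=2, W=3, Z=0, U=1, Y=2) weight 1/128
  (X=2, W=3, Z=0, U=1, Y=3) weight 1/128
  (X=2, W=3, Z=0, U=1, Y=4) weight 1/128
  (X=2, W=3, Z=0, U=1, Y=5) weight 1/128
  (X=3, W=2, Z=0, U=0, Y=2) weight 3/512
  … 55 more
Group by W:
  weight(W=2) = 1/8
  weight(W=3) = 1/6
Total weight = 1/8 + 1/6 = 7/24
P(W=2 | obs) = 1/8 / 7/24 = 3/7
P(W=3 | obs) = 1/6 / 7/24 = 4/7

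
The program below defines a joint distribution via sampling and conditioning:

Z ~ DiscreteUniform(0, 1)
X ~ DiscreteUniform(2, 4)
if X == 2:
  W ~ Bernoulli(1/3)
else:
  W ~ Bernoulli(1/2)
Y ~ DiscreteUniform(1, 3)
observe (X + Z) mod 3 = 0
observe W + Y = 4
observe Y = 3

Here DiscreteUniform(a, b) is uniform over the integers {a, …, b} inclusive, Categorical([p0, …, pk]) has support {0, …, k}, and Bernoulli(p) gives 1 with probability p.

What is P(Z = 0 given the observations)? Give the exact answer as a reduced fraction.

Enumerate traces; 2 have nonzero weight after conditioning:
  (Z=0, X=3, W=1, Y=3) weight 1/36
  (Z=1, X=2, W=1, Y=3) weight 1/54
Group by Z:
  weight(Z=0) = 1/36
  weight(Z=1) = 1/54
Total weight = 1/36 + 1/54 = 5/108
P(Z=0 | obs) = 1/36 / 5/108 = 3/5
P(Z=1 | obs) = 1/54 / 5/108 = 2/5

P(Z = 0 | obs) = 3/5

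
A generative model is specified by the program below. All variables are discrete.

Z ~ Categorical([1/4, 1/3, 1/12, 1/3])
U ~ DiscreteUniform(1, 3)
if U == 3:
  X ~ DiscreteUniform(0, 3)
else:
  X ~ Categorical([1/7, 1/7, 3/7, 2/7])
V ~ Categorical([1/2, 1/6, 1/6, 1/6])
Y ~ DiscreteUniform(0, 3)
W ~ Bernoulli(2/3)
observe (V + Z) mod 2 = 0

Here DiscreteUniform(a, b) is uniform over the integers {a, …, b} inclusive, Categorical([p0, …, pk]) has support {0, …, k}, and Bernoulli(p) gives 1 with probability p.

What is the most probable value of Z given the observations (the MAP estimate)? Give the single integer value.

argmax_v P(Z = v | obs) = 0

Enumerate traces; 768 have nonzero weight after conditioning:
  (Z=0, U=1, X=0, V=0, Y=0, W=0) weight 1/2016
  (Z=0, U=1, X=0, V=0, Y=0, W=1) weight 1/1008
  (Z=0, U=1, X=0, V=0, Y=1, W=0) weight 1/2016
  (Z=0, U=1, X=0, V=0, Y=1, W=1) weight 1/1008
  (Z=0, U=1, X=0, V=0, Y=2, W=0) weight 1/2016
  (Z=0, U=1, X=0, V=0, Y=2, W=1) weight 1/1008
  (Z=0, U=1, X=0, V=0, Y=3, W=0) weight 1/2016
  (Z=0, U=1, X=0, V=0, Y=3, W=1) weight 1/1008
  (Z=1, U=1, X=0, V=1, Y=0, W=0) weight 1/4536
  (Z=2, U=1, X=0, V=0, Y=0, W=0) weight 1/6048
  … 758 more
Group by Z:
  weight(Z=0) = 1/6
  weight(Z=1) = 1/9
  weight(Z=2) = 1/18
  weight(Z=3) = 1/9
Total weight = 1/6 + 1/9 + 1/18 + 1/9 = 4/9
P(Z=0 | obs) = 1/6 / 4/9 = 3/8
P(Z=1 | obs) = 1/9 / 4/9 = 1/4
P(Z=2 | obs) = 1/18 / 4/9 = 1/8
P(Z=3 | obs) = 1/9 / 4/9 = 1/4
argmax = 0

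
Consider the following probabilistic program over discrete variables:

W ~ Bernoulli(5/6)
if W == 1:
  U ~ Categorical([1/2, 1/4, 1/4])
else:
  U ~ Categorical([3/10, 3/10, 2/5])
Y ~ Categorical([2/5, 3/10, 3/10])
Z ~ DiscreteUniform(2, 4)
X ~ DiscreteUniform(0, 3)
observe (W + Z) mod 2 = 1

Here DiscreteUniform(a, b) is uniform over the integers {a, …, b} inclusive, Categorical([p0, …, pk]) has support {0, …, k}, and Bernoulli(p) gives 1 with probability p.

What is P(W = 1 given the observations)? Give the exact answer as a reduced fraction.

P(W = 1 | obs) = 10/11

Enumerate traces; 108 have nonzero weight after conditioning:
  (W=0, U=0, Y=0, Z=3, X=0) weight 1/600
  (W=0, U=0, Y=0, Z=3, X=1) weight 1/600
  (W=0, U=0, Y=0, Z=3, X=2) weight 1/600
  (W=0, U=0, Y=0, Z=3, X=3) weight 1/600
  (W=0, U=0, Y=1, Z=3, X=0) weight 1/800
  (W=0, U=0, Y=1, Z=3, X=1) weight 1/800
  (W=0, U=0, Y=1, Z=3, X=2) weight 1/800
  (W=0, U=0, Y=1, Z=3, X=3) weight 1/800
  (W=1, U=0, Y=0, Z=2, X=0) weight 1/72
  … 99 more
Group by W:
  weight(W=0) = 1/18
  weight(W=1) = 5/9
Total weight = 1/18 + 5/9 = 11/18
P(W=0 | obs) = 1/18 / 11/18 = 1/11
P(W=1 | obs) = 5/9 / 11/18 = 10/11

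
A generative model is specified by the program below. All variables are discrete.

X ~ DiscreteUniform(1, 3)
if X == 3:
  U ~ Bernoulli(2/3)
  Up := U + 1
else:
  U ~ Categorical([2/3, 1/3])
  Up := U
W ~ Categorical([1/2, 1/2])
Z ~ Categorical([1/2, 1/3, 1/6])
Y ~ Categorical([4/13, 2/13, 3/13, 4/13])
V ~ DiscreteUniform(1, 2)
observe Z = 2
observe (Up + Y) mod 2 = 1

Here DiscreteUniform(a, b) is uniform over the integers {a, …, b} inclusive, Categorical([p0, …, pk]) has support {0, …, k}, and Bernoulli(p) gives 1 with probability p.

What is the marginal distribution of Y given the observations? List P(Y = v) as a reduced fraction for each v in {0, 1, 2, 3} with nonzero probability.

Enumerate traces; 48 have nonzero weight after conditioning:
  (X=1, U=0, W=0, Z=2, Y=1, V=1) weight 1/702
  (X=1, U=0, W=0, Z=2, Y=1, V=2) weight 1/702
  (X=1, U=0, W=0, Z=2, Y=3, V=1) weight 1/351
  (X=1, U=0, W=0, Z=2, Y=3, V=2) weight 1/351
  (X=1, U=0, W=1, Z=2, Y=1, V=1) weight 1/702
  (X=1, U=0, W=1, Z=2, Y=1, V=2) weight 1/702
  (X=1, U=0, W=1, Z=2, Y=3, V=1) weight 1/351
  (X=1, U=0, W=1, Z=2, Y=3, V=2) weight 1/351
  (X=1, U=1, W=0, Z=2, Y=0, V=1) weight 1/702
  (X=1, U=1, W=0, Z=2, Y=2, V=1) weight 1/936
  … 38 more
Group by Y:
  weight(Y=0) = 2/117
  weight(Y=1) = 2/117
  weight(Y=2) = 1/78
  weight(Y=3) = 4/117
Total weight = 2/117 + 2/117 + 1/78 + 4/117 = 19/234
P(Y=0 | obs) = 2/117 / 19/234 = 4/19
P(Y=1 | obs) = 2/117 / 19/234 = 4/19
P(Y=2 | obs) = 1/78 / 19/234 = 3/19
P(Y=3 | obs) = 4/117 / 19/234 = 8/19

P(Y=0) = 4/19, P(Y=1) = 4/19, P(Y=2) = 3/19, P(Y=3) = 8/19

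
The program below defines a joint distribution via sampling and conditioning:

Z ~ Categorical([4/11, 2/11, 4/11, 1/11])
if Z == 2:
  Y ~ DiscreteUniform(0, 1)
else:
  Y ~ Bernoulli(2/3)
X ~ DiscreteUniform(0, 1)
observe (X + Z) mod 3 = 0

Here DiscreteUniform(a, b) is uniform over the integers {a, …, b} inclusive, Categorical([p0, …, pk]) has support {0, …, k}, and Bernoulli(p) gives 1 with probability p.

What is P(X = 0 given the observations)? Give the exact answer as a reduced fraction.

P(X = 0 | obs) = 5/9

Enumerate traces; 6 have nonzero weight after conditioning:
  (Z=0, Y=0, X=0) weight 2/33
  (Z=0, Y=1, X=0) weight 4/33
  (Z=2, Y=0, X=1) weight 1/11
  (Z=2, Y=1, X=1) weight 1/11
  (Z=3, Y=0, X=0) weight 1/66
  (Z=3, Y=1, X=0) weight 1/33
Group by X:
  weight(X=0) = 5/22
  weight(X=1) = 2/11
Total weight = 5/22 + 2/11 = 9/22
P(X=0 | obs) = 5/22 / 9/22 = 5/9
P(X=1 | obs) = 2/11 / 9/22 = 4/9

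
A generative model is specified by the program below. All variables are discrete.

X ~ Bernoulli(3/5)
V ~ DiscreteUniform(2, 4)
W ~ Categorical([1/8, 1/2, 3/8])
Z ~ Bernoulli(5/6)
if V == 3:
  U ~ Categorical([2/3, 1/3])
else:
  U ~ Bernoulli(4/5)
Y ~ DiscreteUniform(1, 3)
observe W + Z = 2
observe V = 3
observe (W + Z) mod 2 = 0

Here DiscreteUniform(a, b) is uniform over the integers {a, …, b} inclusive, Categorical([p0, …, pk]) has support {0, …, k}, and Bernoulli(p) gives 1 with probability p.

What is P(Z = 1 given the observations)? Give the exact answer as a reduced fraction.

P(Z = 1 | obs) = 20/23

Enumerate traces; 24 have nonzero weight after conditioning:
  (X=0, V=3, W=1, Z=1, U=0, Y=1) weight 1/81
  (X=0, V=3, W=1, Z=1, U=0, Y=2) weight 1/81
  (X=0, V=3, W=1, Z=1, U=0, Y=3) weight 1/81
  (X=0, V=3, W=1, Z=1, U=1, Y=1) weight 1/162
  (X=0, V=3, W=1, Z=1, U=1, Y=2) weight 1/162
  (X=0, V=3, W=1, Z=1, U=1, Y=3) weight 1/162
  (X=0, V=3, W=2, Z=0, U=0, Y=1) weight 1/540
  (X=0, V=3, W=2, Z=0, U=0, Y=2) weight 1/540
  … 16 more
Group by Z:
  weight(Z=0) = 1/48
  weight(Z=1) = 5/36
Total weight = 1/48 + 5/36 = 23/144
P(Z=0 | obs) = 1/48 / 23/144 = 3/23
P(Z=1 | obs) = 5/36 / 23/144 = 20/23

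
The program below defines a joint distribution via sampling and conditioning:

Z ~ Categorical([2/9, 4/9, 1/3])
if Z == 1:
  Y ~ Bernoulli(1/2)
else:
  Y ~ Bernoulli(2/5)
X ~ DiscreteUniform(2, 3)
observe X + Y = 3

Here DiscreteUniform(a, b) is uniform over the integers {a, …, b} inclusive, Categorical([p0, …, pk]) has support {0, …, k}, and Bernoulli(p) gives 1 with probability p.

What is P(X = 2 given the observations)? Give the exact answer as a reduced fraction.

Enumerate traces; 6 have nonzero weight after conditioning:
  (Z=0, Y=0, X=3) weight 1/15
  (Z=0, Y=1, X=2) weight 2/45
  (Z=1, Y=0, X=3) weight 1/9
  (Z=1, Y=1, X=2) weight 1/9
  (Z=2, Y=0, X=3) weight 1/10
  (Z=2, Y=1, X=2) weight 1/15
Group by X:
  weight(X=2) = 2/9
  weight(X=3) = 5/18
Total weight = 2/9 + 5/18 = 1/2
P(X=2 | obs) = 2/9 / 1/2 = 4/9
P(X=3 | obs) = 5/18 / 1/2 = 5/9

P(X = 2 | obs) = 4/9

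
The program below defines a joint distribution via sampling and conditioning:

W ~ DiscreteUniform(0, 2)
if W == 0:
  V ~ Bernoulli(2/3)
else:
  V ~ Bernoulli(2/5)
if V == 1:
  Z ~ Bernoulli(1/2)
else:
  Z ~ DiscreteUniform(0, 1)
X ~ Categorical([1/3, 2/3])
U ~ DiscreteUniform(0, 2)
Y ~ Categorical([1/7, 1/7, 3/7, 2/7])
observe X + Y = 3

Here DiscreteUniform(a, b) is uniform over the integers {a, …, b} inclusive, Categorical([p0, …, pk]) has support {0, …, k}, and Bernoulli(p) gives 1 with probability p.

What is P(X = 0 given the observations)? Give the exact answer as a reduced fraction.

P(X = 0 | obs) = 1/4

Enumerate traces; 72 have nonzero weight after conditioning:
  (W=0, V=0, Z=0, X=0, U=0, Y=3) weight 1/567
  (W=0, V=0, Z=0, X=0, U=1, Y=3) weight 1/567
  (W=0, V=0, Z=0, X=0, U=2, Y=3) weight 1/567
  (W=0, V=0, Z=0, X=1, U=0, Y=2) weight 1/189
  (W=0, V=0, Z=0, X=1, U=1, Y=2) weight 1/189
  (W=0, V=0, Z=0, X=1, U=2, Y=2) weight 1/189
  (W=0, V=0, Z=1, X=0, U=0, Y=3) weight 1/567
  (W=0, V=0, Z=1, X=0, U=1, Y=3) weight 1/567
  … 64 more
Group by X:
  weight(X=0) = 2/21
  weight(X=1) = 2/7
Total weight = 2/21 + 2/7 = 8/21
P(X=0 | obs) = 2/21 / 8/21 = 1/4
P(X=1 | obs) = 2/7 / 8/21 = 3/4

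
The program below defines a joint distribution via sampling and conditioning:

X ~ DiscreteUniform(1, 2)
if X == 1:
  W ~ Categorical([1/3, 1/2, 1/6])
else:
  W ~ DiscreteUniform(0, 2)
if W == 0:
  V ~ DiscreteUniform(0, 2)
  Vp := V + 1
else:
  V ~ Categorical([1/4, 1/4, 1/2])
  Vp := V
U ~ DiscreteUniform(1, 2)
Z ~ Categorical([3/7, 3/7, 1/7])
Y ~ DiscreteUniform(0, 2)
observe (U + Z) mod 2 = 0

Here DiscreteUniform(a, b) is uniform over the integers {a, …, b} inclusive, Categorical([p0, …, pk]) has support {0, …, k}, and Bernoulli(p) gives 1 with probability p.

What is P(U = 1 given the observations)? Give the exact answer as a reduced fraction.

P(U = 1 | obs) = 3/7

Enumerate traces; 162 have nonzero weight after conditioning:
  (X=1, W=0, V=0, U=1, Z=1, Y=0) weight 1/252
  (X=1, W=0, V=0, U=1, Z=1, Y=1) weight 1/252
  (X=1, W=0, V=0, U=1, Z=1, Y=2) weight 1/252
  (X=1, W=0, V=0, U=2, Z=0, Y=0) weight 1/252
  (X=1, W=0, V=0, U=2, Z=0, Y=1) weight 1/252
  (X=1, W=0, V=0, U=2, Z=0, Y=2) weight 1/252
  (X=1, W=0, V=0, U=2, Z=2, Y=0) weight 1/756
  (X=1, W=0, V=0, U=2, Z=2, Y=1) weight 1/756
  … 154 more
Group by U:
  weight(U=1) = 3/14
  weight(U=2) = 2/7
Total weight = 3/14 + 2/7 = 1/2
P(U=1 | obs) = 3/14 / 1/2 = 3/7
P(U=2 | obs) = 2/7 / 1/2 = 4/7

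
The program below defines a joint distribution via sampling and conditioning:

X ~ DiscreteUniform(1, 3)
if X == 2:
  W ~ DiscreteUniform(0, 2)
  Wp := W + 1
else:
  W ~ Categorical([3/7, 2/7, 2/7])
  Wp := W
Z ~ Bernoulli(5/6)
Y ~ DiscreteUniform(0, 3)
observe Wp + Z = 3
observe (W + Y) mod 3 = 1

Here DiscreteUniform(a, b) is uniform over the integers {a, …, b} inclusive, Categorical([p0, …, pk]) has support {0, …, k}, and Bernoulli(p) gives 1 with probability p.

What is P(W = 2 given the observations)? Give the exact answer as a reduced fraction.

P(W = 2 | obs) = 67/137

Enumerate traces; 5 have nonzero weight after conditioning:
  (X=1, W=2, Z=1, Y=2) weight 5/252
  (X=2, W=1, Z=1, Y=0) weight 5/216
  (X=2, W=1, Z=1, Y=3) weight 5/216
  (X=2, W=2, Z=0, Y=2) weight 1/216
  (X=3, W=2, Z=1, Y=2) weight 5/252
Group by W:
  weight(W=1) = 5/108
  weight(W=2) = 67/1512
Total weight = 5/108 + 67/1512 = 137/1512
P(W=1 | obs) = 5/108 / 137/1512 = 70/137
P(W=2 | obs) = 67/1512 / 137/1512 = 67/137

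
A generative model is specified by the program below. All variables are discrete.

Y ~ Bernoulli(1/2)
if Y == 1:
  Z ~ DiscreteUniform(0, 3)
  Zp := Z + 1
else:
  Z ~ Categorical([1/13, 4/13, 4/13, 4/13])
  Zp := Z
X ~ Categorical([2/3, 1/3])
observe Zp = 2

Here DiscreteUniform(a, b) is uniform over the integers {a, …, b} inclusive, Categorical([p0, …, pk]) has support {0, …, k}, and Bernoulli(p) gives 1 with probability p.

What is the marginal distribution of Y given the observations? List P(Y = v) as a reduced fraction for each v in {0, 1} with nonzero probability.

P(Y=0) = 16/29, P(Y=1) = 13/29

Enumerate traces; 4 have nonzero weight after conditioning:
  (Y=0, Z=2, X=0) weight 4/39
  (Y=0, Z=2, X=1) weight 2/39
  (Y=1, Z=1, X=0) weight 1/12
  (Y=1, Z=1, X=1) weight 1/24
Group by Y:
  weight(Y=0) = 2/13
  weight(Y=1) = 1/8
Total weight = 2/13 + 1/8 = 29/104
P(Y=0 | obs) = 2/13 / 29/104 = 16/29
P(Y=1 | obs) = 1/8 / 29/104 = 13/29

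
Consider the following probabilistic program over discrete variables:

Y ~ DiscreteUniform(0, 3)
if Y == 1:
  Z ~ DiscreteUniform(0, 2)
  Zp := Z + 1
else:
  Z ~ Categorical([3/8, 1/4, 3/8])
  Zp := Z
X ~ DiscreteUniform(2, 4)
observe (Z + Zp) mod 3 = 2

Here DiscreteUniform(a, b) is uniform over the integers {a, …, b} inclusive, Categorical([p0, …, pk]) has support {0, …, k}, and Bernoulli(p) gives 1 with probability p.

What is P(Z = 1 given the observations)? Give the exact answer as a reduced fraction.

P(Z = 1 | obs) = 9/13

Enumerate traces; 12 have nonzero weight after conditioning:
  (Y=0, Z=1, X=2) weight 1/48
  (Y=0, Z=1, X=3) weight 1/48
  (Y=0, Z=1, X=4) weight 1/48
  (Y=1, Z=2, X=2) weight 1/36
  (Y=1, Z=2, X=3) weight 1/36
  (Y=1, Z=2, X=4) weight 1/36
  (Y=2, Z=1, X=2) weight 1/48
  (Y=2, Z=1, X=3) weight 1/48
  … 4 more
Group by Z:
  weight(Z=1) = 3/16
  weight(Z=2) = 1/12
Total weight = 3/16 + 1/12 = 13/48
P(Z=1 | obs) = 3/16 / 13/48 = 9/13
P(Z=2 | obs) = 1/12 / 13/48 = 4/13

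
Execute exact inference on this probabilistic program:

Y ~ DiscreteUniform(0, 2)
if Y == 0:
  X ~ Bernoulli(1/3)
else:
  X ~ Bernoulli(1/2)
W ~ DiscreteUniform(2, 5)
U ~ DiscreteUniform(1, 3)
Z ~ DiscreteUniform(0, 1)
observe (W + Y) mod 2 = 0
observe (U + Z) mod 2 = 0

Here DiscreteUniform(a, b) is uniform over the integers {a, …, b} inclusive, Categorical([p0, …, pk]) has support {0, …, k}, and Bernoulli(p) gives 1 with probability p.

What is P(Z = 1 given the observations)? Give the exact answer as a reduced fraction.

Enumerate traces; 36 have nonzero weight after conditioning:
  (Y=0, X=0, W=2, U=1, Z=1) weight 1/108
  (Y=0, X=0, W=2, U=2, Z=0) weight 1/108
  (Y=0, X=0, W=2, U=3, Z=1) weight 1/108
  (Y=0, X=0, W=4, U=1, Z=1) weight 1/108
  (Y=0, X=0, W=4, U=2, Z=0) weight 1/108
  (Y=0, X=0, W=4, U=3, Z=1) weight 1/108
  (Y=0, X=1, W=2, U=1, Z=1) weight 1/216
  (Y=0, X=1, W=2, U=2, Z=0) weight 1/216
  … 28 more
Group by Z:
  weight(Z=0) = 1/12
  weight(Z=1) = 1/6
Total weight = 1/12 + 1/6 = 1/4
P(Z=0 | obs) = 1/12 / 1/4 = 1/3
P(Z=1 | obs) = 1/6 / 1/4 = 2/3

P(Z = 1 | obs) = 2/3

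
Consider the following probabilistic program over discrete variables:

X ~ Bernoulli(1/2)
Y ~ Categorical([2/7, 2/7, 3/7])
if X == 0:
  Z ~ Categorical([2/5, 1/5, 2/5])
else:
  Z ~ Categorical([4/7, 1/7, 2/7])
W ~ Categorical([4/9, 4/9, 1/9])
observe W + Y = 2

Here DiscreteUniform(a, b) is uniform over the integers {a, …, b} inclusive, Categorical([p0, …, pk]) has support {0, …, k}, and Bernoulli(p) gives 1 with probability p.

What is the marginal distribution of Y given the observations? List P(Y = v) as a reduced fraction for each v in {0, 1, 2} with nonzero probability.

Enumerate traces; 18 have nonzero weight after conditioning:
  (X=0, Y=0, Z=0, W=2) weight 2/315
  (X=0, Y=0, Z=1, W=2) weight 1/315
  (X=0, Y=0, Z=2, W=2) weight 2/315
  (X=0, Y=1, Z=0, W=1) weight 8/315
  (X=0, Y=1, Z=1, W=1) weight 4/315
  (X=0, Y=1, Z=2, W=1) weight 8/315
  (X=0, Y=2, Z=0, W=0) weight 4/105
  (X=0, Y=2, Z=1, W=0) weight 2/105
  … 10 more
Group by Y:
  weight(Y=0) = 2/63
  weight(Y=1) = 8/63
  weight(Y=2) = 4/21
Total weight = 2/63 + 8/63 + 4/21 = 22/63
P(Y=0 | obs) = 2/63 / 22/63 = 1/11
P(Y=1 | obs) = 8/63 / 22/63 = 4/11
P(Y=2 | obs) = 4/21 / 22/63 = 6/11

P(Y=0) = 1/11, P(Y=1) = 4/11, P(Y=2) = 6/11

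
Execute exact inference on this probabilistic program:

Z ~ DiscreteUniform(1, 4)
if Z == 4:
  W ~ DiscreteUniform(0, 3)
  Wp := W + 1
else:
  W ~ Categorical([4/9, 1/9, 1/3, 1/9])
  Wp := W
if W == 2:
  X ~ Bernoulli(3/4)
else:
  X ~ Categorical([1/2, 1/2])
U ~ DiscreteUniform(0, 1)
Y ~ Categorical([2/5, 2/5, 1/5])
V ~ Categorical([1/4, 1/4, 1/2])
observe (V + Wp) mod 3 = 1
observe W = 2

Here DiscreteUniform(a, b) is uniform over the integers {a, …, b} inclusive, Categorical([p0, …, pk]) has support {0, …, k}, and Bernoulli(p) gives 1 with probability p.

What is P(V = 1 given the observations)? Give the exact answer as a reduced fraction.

Enumerate traces; 48 have nonzero weight after conditioning:
  (Z=1, W=2, X=0, U=0, Y=0, V=2) weight 1/480
  (Z=1, W=2, X=0, U=0, Y=1, V=2) weight 1/480
  (Z=1, W=2, X=0, U=0, Y=2, V=2) weight 1/960
  (Z=1, W=2, X=0, U=1, Y=0, V=2) weight 1/480
  (Z=1, W=2, X=0, U=1, Y=1, V=2) weight 1/480
  (Z=1, W=2, X=0, U=1, Y=2, V=2) weight 1/960
  (Z=1, W=2, X=1, U=0, Y=0, V=2) weight 1/160
  (Z=1, W=2, X=1, U=0, Y=1, V=2) weight 1/160
  (Z=4, W=2, X=0, U=0, Y=0, V=1) weight 1/1280
  … 39 more
Group by V:
  weight(V=1) = 1/64
  weight(V=2) = 1/8
Total weight = 1/64 + 1/8 = 9/64
P(V=1 | obs) = 1/64 / 9/64 = 1/9
P(V=2 | obs) = 1/8 / 9/64 = 8/9

P(V = 1 | obs) = 1/9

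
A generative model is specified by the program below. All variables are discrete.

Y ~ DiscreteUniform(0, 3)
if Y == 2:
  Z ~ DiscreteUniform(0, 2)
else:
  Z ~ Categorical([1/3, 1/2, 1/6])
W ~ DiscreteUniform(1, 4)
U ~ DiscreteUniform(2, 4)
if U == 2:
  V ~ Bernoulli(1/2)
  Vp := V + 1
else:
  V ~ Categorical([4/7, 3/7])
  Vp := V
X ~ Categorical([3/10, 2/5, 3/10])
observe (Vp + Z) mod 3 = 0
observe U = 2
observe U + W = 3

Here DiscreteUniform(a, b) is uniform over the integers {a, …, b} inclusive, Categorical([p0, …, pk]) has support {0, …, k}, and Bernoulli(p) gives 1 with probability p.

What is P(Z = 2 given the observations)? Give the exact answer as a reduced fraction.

P(Z = 2 | obs) = 5/16

Enumerate traces; 24 have nonzero weight after conditioning:
  (Y=0, Z=1, W=1, U=2, V=1, X=0) weight 1/640
  (Y=0, Z=1, W=1, U=2, V=1, X=1) weight 1/480
  (Y=0, Z=1, W=1, U=2, V=1, X=2) weight 1/640
  (Y=0, Z=2, W=1, U=2, V=0, X=0) weight 1/1920
  (Y=0, Z=2, W=1, U=2, V=0, X=1) weight 1/1440
  (Y=0, Z=2, W=1, U=2, V=0, X=2) weight 1/1920
  (Y=1, Z=1, W=1, U=2, V=1, X=0) weight 1/640
  (Y=1, Z=1, W=1, U=2, V=1, X=1) weight 1/480
  … 16 more
Group by Z:
  weight(Z=1) = 11/576
  weight(Z=2) = 5/576
Total weight = 11/576 + 5/576 = 1/36
P(Z=1 | obs) = 11/576 / 1/36 = 11/16
P(Z=2 | obs) = 5/576 / 1/36 = 5/16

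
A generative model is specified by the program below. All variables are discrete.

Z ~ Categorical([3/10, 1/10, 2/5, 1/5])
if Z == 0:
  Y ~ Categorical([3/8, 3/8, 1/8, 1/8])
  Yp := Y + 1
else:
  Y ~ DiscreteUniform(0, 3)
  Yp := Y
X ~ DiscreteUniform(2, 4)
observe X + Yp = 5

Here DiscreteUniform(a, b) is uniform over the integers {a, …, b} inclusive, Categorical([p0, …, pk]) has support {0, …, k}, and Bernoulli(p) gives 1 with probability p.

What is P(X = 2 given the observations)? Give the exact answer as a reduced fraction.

Enumerate traces; 12 have nonzero weight after conditioning:
  (Z=0, Y=0, X=4) weight 3/80
  (Z=0, Y=1, X=3) weight 3/80
  (Z=0, Y=2, X=2) weight 1/80
  (Z=1, Y=1, X=4) weight 1/120
  (Z=1, Y=2, X=3) weight 1/120
  (Z=1, Y=3, X=2) weight 1/120
  (Z=2, Y=1, X=4) weight 1/30
  (Z=2, Y=2, X=3) weight 1/30
  … 4 more
Group by X:
  weight(X=2) = 17/240
  weight(X=3) = 23/240
  weight(X=4) = 23/240
Total weight = 17/240 + 23/240 + 23/240 = 21/80
P(X=2 | obs) = 17/240 / 21/80 = 17/63
P(X=3 | obs) = 23/240 / 21/80 = 23/63
P(X=4 | obs) = 23/240 / 21/80 = 23/63

P(X = 2 | obs) = 17/63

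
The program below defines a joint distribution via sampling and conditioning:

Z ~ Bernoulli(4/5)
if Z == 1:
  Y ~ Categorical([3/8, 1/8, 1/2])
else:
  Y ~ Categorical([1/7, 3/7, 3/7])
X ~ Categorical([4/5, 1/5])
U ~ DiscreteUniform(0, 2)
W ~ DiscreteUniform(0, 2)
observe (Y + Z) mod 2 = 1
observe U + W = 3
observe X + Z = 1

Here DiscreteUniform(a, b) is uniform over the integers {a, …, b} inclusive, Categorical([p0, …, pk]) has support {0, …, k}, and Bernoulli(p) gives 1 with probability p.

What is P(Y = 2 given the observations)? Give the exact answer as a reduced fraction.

Enumerate traces; 6 have nonzero weight after conditioning:
  (Z=0, Y=1, X=1, U=1, W=2) weight 1/525
  (Z=0, Y=1, X=1, U=2, W=1) weight 1/525
  (Z=1, Y=0, X=0, U=1, W=2) weight 2/75
  (Z=1, Y=0, X=0, U=2, W=1) weight 2/75
  (Z=1, Y=2, X=0, U=1, W=2) weight 8/225
  (Z=1, Y=2, X=0, U=2, W=1) weight 8/225
Group by Y:
  weight(Y=0) = 4/75
  weight(Y=1) = 2/525
  weight(Y=2) = 16/225
Total weight = 4/75 + 2/525 + 16/225 = 202/1575
P(Y=0 | obs) = 4/75 / 202/1575 = 42/101
P(Y=1 | obs) = 2/525 / 202/1575 = 3/101
P(Y=2 | obs) = 16/225 / 202/1575 = 56/101

P(Y = 2 | obs) = 56/101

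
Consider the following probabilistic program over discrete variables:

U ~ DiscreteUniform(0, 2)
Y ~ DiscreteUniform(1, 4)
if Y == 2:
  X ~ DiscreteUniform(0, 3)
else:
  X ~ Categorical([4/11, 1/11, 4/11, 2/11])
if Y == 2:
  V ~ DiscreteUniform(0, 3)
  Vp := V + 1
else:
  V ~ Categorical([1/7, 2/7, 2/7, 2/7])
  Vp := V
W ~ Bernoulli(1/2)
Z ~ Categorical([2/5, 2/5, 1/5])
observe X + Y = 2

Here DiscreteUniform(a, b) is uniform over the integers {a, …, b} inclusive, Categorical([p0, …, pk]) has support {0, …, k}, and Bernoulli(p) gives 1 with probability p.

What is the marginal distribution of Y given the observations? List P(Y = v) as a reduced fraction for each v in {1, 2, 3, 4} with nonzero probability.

P(Y=1) = 4/15, P(Y=2) = 11/15

Enumerate traces; 144 have nonzero weight after conditioning:
  (U=0, Y=1, X=1, V=0, W=0, Z=0) weight 1/4620
  (U=0, Y=1, X=1, V=0, W=0, Z=1) weight 1/4620
  (U=0, Y=1, X=1, V=0, W=0, Z=2) weight 1/9240
  (U=0, Y=1, X=1, V=0, W=1, Z=0) weight 1/4620
  (U=0, Y=1, X=1, V=0, W=1, Z=1) weight 1/4620
  (U=0, Y=1, X=1, V=0, W=1, Z=2) weight 1/9240
  (U=0, Y=1, X=1, V=1, W=0, Z=0) weight 1/2310
  (U=0, Y=1, X=1, V=1, W=0, Z=1) weight 1/2310
  (U=0, Y=2, X=0, V=0, W=0, Z=0) weight 1/960
  … 135 more
Group by Y:
  weight(Y=1) = 1/44
  weight(Y=2) = 1/16
Total weight = 1/44 + 1/16 = 15/176
P(Y=1 | obs) = 1/44 / 15/176 = 4/15
P(Y=2 | obs) = 1/16 / 15/176 = 11/15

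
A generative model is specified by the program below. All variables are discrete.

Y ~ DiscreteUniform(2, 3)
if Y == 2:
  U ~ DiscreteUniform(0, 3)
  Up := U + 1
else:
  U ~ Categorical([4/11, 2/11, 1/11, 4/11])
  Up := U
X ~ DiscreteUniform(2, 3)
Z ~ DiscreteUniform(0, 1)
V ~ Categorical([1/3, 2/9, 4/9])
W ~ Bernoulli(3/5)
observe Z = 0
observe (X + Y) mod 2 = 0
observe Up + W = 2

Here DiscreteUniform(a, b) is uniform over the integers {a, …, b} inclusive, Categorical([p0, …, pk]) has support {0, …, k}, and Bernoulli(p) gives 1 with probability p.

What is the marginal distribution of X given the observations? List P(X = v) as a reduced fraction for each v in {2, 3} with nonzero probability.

P(X=2) = 55/87, P(X=3) = 32/87

Enumerate traces; 12 have nonzero weight after conditioning:
  (Y=2, U=0, X=2, Z=0, V=0, W=1) weight 1/160
  (Y=2, U=0, X=2, Z=0, V=1, W=1) weight 1/240
  (Y=2, U=0, X=2, Z=0, V=2, W=1) weight 1/120
  (Y=2, U=1, X=2, Z=0, V=0, W=0) weight 1/240
  (Y=2, U=1, X=2, Z=0, V=1, W=0) weight 1/360
  (Y=2, U=1, X=2, Z=0, V=2, W=0) weight 1/180
  (Y=3, U=1, X=3, Z=0, V=0, W=1) weight 1/220
  (Y=3, U=1, X=3, Z=0, V=1, W=1) weight 1/330
  … 4 more
Group by X:
  weight(X=2) = 1/32
  weight(X=3) = 1/55
Total weight = 1/32 + 1/55 = 87/1760
P(X=2 | obs) = 1/32 / 87/1760 = 55/87
P(X=3 | obs) = 1/55 / 87/1760 = 32/87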